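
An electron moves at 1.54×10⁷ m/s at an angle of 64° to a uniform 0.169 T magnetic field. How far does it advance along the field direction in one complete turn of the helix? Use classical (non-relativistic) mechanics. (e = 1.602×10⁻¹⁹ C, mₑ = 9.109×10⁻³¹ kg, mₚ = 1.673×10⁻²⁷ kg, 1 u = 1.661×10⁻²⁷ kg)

v∥ = v cosθ = 1.54×10⁷·cos64° ≈ 6.751×10⁶ m/s.
T = 2πm/(|q|B) = 2π(9.109×10⁻³¹)/((1.602×10⁻¹⁹)(0.169)) ≈ 2.114×10⁻¹⁰ s.
pitch = v∥ T = (6.751×10⁶)(2.114×10⁻¹⁰) ≈ 1.43×10⁻³ m.

p ≈ 1.43×10⁻³ m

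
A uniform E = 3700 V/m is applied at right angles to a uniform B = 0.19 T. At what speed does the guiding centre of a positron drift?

The E×B drift speed is v_d = E/B.
v_d = 3700/0.19 = 1.9×10⁴ m/s.

v_d ≈ 1.9×10⁴ m/s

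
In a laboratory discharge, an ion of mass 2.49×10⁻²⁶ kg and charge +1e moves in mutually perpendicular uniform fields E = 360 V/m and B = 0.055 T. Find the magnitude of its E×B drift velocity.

v_d ≈ 6500 m/s

In crossed fields the guiding centre drifts at v_d = |E×B|/B² = E/B, independent of charge and mass.
v_d = 360/0.055 = 6500 m/s.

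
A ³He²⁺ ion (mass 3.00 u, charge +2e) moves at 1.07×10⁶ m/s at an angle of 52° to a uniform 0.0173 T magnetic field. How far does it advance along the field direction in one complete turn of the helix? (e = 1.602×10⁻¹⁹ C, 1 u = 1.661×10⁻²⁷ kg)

p ≈ 3.72 m

v∥ = v cosθ = 1.07×10⁶·cos52° ≈ 6.588×10⁵ m/s.
T = 2πm/(|q|B) = 2π(4.983×10⁻²⁷)/((3.204×10⁻¹⁹)(0.0173)) ≈ 5.648×10⁻⁶ s.
pitch = v∥ T = (6.588×10⁵)(5.648×10⁻⁶) ≈ 3.72 m.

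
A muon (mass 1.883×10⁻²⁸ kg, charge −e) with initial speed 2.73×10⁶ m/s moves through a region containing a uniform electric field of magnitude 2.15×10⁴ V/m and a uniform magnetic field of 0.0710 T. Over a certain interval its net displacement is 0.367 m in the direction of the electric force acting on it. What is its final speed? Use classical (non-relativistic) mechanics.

B does no work; ΔKE = |q|E d.
½mv_f² = ½mv₀² + |q|Ed = ½(1.883×10⁻²⁸)(2.73×10⁶)² + (1.602×10⁻¹⁹)(2.15×10⁴)(0.367) ≈ 7.017×10⁻¹⁶ J + 1.264×10⁻¹⁵ J ≈ 1.966×10⁻¹⁵ J.
v_f = √(2·1.966×10⁻¹⁵/1.883×10⁻²⁸) ≈ 4.57×10⁶ m/s.

v_f ≈ 4.57×10⁶ m/s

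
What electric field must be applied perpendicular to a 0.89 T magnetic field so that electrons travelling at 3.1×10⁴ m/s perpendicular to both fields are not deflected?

For straight-line motion qE = qvB, so E = vB.
E = 3.1×10⁴ × 0.89 = 2.8×10⁴ V/m.

E = 2.8×10⁴ V/m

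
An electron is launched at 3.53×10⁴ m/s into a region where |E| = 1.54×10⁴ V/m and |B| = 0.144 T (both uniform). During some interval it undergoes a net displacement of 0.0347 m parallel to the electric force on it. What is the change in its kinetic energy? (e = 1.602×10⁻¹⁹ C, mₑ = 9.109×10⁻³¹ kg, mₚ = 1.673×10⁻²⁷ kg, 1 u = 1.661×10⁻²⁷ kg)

ΔKE ≈ 8.56×10⁻¹⁷ J

The magnetic force is always ⟂ v and does no work; only the electric force changes KE.
ΔKE = F_E · d = |q|E d = (1.602×10⁻¹⁹)(1.54×10⁴)(0.0347) ≈ 8.56×10⁻¹⁷ J.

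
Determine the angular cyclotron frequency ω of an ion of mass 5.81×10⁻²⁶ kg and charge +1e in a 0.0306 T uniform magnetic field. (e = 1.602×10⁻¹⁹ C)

ω ≈ 8.44×10⁴ rad/s

ω = |q|B/m.
ω = (1.602×10⁻¹⁹)(0.0306)/5.81×10⁻²⁶ ≈ 8.44×10⁴ rad/s.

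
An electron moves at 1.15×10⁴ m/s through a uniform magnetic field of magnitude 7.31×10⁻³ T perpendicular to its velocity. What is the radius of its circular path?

The magnetic force provides the centripetal force: |q|vB = mv²/r.
r = mv/(|q|B) = (9.109×10⁻³¹)(1.15×10⁴)/((1.602×10⁻¹⁹)(7.31×10⁻³)) ≈ 8.95×10⁻⁶ m.

r ≈ 8.95×10⁻⁶ m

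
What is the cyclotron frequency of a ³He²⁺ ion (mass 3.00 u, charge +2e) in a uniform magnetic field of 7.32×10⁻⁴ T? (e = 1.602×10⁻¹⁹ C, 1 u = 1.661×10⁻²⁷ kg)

f ≈ 7490 Hz

f = |q|B/(2πm).
f = (3.204×10⁻¹⁹)(7.32×10⁻⁴)/(2π·4.983×10⁻²⁷) ≈ 7490 Hz.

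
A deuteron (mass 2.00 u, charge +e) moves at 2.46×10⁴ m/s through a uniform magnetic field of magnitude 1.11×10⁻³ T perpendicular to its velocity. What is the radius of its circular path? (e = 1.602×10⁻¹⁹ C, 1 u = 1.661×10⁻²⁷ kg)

The magnetic force provides the centripetal force: |q|vB = mv²/r.
r = mv/(|q|B) = (3.322×10⁻²⁷)(2.46×10⁴)/((1.602×10⁻¹⁹)(1.11×10⁻³)) ≈ 0.460 m.

r ≈ 0.460 m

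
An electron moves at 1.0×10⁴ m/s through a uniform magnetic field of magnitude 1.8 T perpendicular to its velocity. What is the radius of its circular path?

The magnetic force provides the centripetal force: |q|vB = mv²/r.
r = mv/(|q|B) = (9.109×10⁻³¹)(1.0×10⁴)/((1.602×10⁻¹⁹)(1.8)) ≈ 3.2×10⁻⁸ m.

r ≈ 3.2×10⁻⁸ m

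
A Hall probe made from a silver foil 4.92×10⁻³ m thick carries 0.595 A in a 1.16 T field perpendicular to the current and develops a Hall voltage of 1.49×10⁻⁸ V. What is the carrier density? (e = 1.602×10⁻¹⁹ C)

n ≈ 5.88×10²⁸ m⁻³

From V_H = IB/(n e t), n = IB/(V_H e t).
n = (0.595)(1.16)/((1.49×10⁻⁸)(1.602×10⁻¹⁹)(4.92×10⁻³)) ≈ 5.88×10²⁸ m⁻³.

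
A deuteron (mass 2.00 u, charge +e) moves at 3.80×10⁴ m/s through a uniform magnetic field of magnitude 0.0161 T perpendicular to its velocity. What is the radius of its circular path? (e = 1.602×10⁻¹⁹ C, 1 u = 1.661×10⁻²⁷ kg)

The magnetic force provides the centripetal force: |q|vB = mv²/r.
r = mv/(|q|B) = (3.322×10⁻²⁷)(3.80×10⁴)/((1.602×10⁻¹⁹)(0.0161)) ≈ 0.0489 m.

r ≈ 0.0489 m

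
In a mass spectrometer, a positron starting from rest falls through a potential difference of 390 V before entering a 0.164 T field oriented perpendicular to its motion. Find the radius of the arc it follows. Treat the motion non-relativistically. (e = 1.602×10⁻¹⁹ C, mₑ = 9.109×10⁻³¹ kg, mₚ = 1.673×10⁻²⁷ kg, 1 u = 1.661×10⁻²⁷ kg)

r ≈ 4.06×10⁻⁴ m

Acceleration: |q|V = ½mv² ⇒ v = √(2|q|V/m) = √(2·1.602×10⁻¹⁹·390/9.109×10⁻³¹) ≈ 1.171×10⁷ m/s.
In the field: r = mv/(|q|B) = (9.109×10⁻³¹)(1.171×10⁷)/((1.602×10⁻¹⁹)(0.164)) ≈ 4.06×10⁻⁴ m.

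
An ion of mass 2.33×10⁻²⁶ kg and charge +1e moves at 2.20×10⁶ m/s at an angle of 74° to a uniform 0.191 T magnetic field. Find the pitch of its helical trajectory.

p ≈ 2.90 m

v∥ = v cosθ = 2.20×10⁶·cos74° ≈ 6.064×10⁵ m/s.
T = 2πm/(|q|B) = 2π(2.33×10⁻²⁶)/((1.602×10⁻¹⁹)(0.191)) ≈ 4.785×10⁻⁶ s.
pitch = v∥ T = (6.064×10⁵)(4.785×10⁻⁶) ≈ 2.90 m.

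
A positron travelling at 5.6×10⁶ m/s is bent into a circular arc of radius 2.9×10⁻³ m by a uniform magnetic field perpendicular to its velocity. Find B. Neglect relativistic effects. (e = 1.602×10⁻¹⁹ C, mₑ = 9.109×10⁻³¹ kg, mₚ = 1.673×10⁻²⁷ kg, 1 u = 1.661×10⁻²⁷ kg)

B ≈ 0.011 T

From |q|vB = mv²/r, B = mv/(|q|r).
B = (9.109×10⁻³¹)(5.6×10⁶)/((1.602×10⁻¹⁹)(2.9×10⁻³)) ≈ 0.011 T.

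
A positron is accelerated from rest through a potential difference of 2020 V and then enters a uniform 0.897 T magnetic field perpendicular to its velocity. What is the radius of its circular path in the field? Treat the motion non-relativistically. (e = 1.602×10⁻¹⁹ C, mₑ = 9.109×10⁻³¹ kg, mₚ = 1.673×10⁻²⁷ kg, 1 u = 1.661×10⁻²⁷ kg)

r ≈ 1.69×10⁻⁴ m

Acceleration: |q|V = ½mv² ⇒ v = √(2|q|V/m) = √(2·1.602×10⁻¹⁹·2020/9.109×10⁻³¹) ≈ 2.666×10⁷ m/s.
In the field: r = mv/(|q|B) = (9.109×10⁻³¹)(2.666×10⁷)/((1.602×10⁻¹⁹)(0.897)) ≈ 1.69×10⁻⁴ m.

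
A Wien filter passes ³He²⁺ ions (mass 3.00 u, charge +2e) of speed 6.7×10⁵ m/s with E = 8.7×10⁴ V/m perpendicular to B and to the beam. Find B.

Balance of forces in the selector: qE = qvB ⇒ B = E/v.
B = 8.7×10⁴/6.7×10⁵ = 0.13 T.

B = 0.13 T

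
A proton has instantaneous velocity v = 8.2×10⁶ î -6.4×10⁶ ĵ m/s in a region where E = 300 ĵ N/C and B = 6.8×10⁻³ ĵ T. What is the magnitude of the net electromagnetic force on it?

v×B = (0, 0, 5.58×10⁴) N/C.
E + v×B = (0, 300, 5.58×10⁴) N/C.
F = q(E + v×B) = (1.602×10⁻¹⁹ C)·(0, 300, 5.58×10⁴) = (0, 4.81×10⁻¹⁷, 8.93×10⁻¹⁵) N.
|F| = 8.93×10⁻¹⁵ N.

|F| ≈ 8.93×10⁻¹⁵ N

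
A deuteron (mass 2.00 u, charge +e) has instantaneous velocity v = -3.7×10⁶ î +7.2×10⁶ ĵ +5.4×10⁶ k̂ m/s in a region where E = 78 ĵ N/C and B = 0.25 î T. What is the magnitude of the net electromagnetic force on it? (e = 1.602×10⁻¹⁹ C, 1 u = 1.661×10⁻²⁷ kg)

|F| ≈ 3.60×10⁻¹³ N

v×B = (0, 1.35×10⁶, -1.80×10⁶) N/C.
E + v×B = (0, 1.35×10⁶, -1.80×10⁶) N/C.
F = q(E + v×B) = (1.602×10⁻¹⁹ C)·(0, 1.35×10⁶, -1.80×10⁶) = (0, 2.16×10⁻¹³, -2.88×10⁻¹³) N.
|F| = 3.60×10⁻¹³ N.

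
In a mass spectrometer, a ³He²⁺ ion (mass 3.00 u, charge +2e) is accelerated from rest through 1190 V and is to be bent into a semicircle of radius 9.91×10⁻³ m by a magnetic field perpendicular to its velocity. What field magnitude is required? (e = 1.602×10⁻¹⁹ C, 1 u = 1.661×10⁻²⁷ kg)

B ≈ 0.614 T

v = √(2|q|V/m) = √(2·3.204×10⁻¹⁹·1190/4.983×10⁻²⁷) ≈ 3.912×10⁵ m/s.
B = mv/(|q|r) = (4.983×10⁻²⁷)(3.912×10⁵)/((3.204×10⁻¹⁹)(9.91×10⁻³)) ≈ 0.614 T.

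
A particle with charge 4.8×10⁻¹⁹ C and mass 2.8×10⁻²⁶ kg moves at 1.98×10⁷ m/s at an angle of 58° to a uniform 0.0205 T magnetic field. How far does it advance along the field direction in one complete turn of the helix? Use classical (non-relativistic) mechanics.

v∥ = v cosθ = 1.98×10⁷·cos58° ≈ 1.049×10⁷ m/s.
T = 2πm/(|q|B) = 2π(2.8×10⁻²⁶)/((4.8×10⁻¹⁹)(0.0205)) ≈ 1.788×10⁻⁵ s.
pitch = v∥ T = (1.049×10⁷)(1.788×10⁻⁵) ≈ 188 m.

p ≈ 188 m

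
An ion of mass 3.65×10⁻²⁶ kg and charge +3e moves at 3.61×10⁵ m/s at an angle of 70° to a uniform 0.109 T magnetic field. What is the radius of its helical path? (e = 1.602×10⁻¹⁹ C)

v⊥ = v sinθ = 3.61×10⁵·sin70° ≈ 3.392×10⁵ m/s.
r = m v⊥/(|q|B) = (3.65×10⁻²⁶)(3.392×10⁵)/((4.806×10⁻¹⁹)(0.109)) ≈ 0.236 m.

r ≈ 0.236 m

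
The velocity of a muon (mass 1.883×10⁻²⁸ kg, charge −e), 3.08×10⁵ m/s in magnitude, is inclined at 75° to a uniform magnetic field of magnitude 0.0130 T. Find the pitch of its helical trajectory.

v∥ = v cosθ = 3.08×10⁵·cos75° ≈ 7.972×10⁴ m/s.
T = 2πm/(|q|B) = 2π(1.883×10⁻²⁸)/((1.602×10⁻¹⁹)(0.0130)) ≈ 5.681×10⁻⁷ s.
pitch = v∥ T = (7.972×10⁴)(5.681×10⁻⁷) ≈ 0.0453 m.

p ≈ 0.0453 m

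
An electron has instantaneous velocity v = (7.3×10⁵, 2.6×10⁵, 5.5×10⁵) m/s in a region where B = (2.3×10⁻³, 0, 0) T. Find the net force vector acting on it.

F ≈ (0, -2.03×10⁻¹⁶, 9.58×10⁻¹⁷) N

v×B = (0, 1260, -598) N/C.
F = q v×B = (−1.602×10⁻¹⁹ C)·(0, 1260, -598) = (0, -2.03×10⁻¹⁶, 9.58×10⁻¹⁷) N.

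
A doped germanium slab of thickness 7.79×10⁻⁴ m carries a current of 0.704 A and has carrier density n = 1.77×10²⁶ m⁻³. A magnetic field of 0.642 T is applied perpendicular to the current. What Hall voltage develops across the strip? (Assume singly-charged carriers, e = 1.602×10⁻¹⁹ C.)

V_H ≈ 2.05×10⁻⁵ V

V_H = IB/(n e t).
V_H = (0.704)(0.642)/((1.77×10²⁶)(1.602×10⁻¹⁹)(7.79×10⁻⁴)) ≈ 2.05×10⁻⁵ V.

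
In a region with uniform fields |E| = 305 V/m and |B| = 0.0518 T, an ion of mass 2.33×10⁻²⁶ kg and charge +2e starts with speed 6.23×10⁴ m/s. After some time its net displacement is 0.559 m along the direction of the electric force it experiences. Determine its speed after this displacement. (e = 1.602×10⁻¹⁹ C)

v_f ≈ 9.26×10⁴ m/s

B does no work; ΔKE = |q|E d.
½mv_f² = ½mv₀² + |q|Ed = ½(2.33×10⁻²⁶)(6.23×10⁴)² + (3.204×10⁻¹⁹)(305)(0.559) ≈ 4.522×10⁻¹⁷ J + 5.463×10⁻¹⁷ J ≈ 9.984×10⁻¹⁷ J.
v_f = √(2·9.984×10⁻¹⁷/2.33×10⁻²⁶) ≈ 9.26×10⁴ m/s.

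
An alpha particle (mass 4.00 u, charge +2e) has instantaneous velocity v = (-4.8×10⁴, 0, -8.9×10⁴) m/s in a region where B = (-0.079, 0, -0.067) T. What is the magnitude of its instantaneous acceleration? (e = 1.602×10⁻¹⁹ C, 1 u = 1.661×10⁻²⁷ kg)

|a| ≈ 1.84×10¹¹ m/s²

v×B = (0, 3820, 0) N/C.
F = q v×B = (3.204×10⁻¹⁹ C)·(0, 3820, 0) = (0, 1.22×10⁻¹⁵, 0) N.
|a| = |F|/m = 1.222×10⁻¹⁵/6.644×10⁻²⁷ ≈ 1.84×10¹¹ m/s².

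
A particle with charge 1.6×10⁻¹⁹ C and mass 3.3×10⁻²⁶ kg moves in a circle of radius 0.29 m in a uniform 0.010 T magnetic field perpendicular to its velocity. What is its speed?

From |q|vB = mv²/r, v = |q|Br/m.
v = (1.6×10⁻¹⁹)(0.010)(0.29)/3.3×10⁻²⁶ ≈ 1.4×10⁴ m/s.

v ≈ 1.4×10⁴ m/s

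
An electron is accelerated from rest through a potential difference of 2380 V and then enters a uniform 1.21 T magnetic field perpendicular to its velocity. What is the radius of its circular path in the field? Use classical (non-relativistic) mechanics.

r ≈ 1.36×10⁻⁴ m

Acceleration: |q|V = ½mv² ⇒ v = √(2|q|V/m) = √(2·1.602×10⁻¹⁹·2380/9.109×10⁻³¹) ≈ 2.893×10⁷ m/s.
In the field: r = mv/(|q|B) = (9.109×10⁻³¹)(2.893×10⁷)/((1.602×10⁻¹⁹)(1.21)) ≈ 1.36×10⁻⁴ m.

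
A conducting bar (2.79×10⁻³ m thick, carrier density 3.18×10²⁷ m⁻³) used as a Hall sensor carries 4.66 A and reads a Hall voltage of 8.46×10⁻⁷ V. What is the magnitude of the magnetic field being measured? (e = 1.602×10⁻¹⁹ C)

From V_H = IB/(n e t), B = V_H n e t / I.
B = (8.46×10⁻⁷)(3.18×10²⁷)(1.602×10⁻¹⁹)(2.79×10⁻³)/4.66 ≈ 0.258 T.

B ≈ 0.258 T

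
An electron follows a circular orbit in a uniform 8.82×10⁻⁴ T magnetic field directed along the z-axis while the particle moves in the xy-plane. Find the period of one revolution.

The cyclotron period depends only on m, q, B: T = 2πm/(|q|B).
T = 2π(9.109×10⁻³¹)/((1.602×10⁻¹⁹)(8.82×10⁻⁴)) ≈ 4.05×10⁻⁸ s.

T ≈ 4.05×10⁻⁸ s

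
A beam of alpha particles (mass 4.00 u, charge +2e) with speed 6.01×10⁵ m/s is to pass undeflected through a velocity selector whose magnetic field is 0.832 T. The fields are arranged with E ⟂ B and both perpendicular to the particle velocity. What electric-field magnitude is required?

E = 5.00×10⁵ V/m

For straight-line motion qE = qvB, so E = vB.
E = 6.01×10⁵ × 0.832 = 5.00×10⁵ V/m.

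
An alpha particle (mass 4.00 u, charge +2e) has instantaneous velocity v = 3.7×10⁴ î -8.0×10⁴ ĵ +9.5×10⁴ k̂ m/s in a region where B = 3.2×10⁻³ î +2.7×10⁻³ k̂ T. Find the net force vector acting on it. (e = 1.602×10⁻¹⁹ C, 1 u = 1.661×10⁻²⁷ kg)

F ≈ (-6.92×10⁻¹⁷, 6.54×10⁻¹⁷, 8.20×10⁻¹⁷) N

v×B = (-216, 204, 256) N/C.
F = q v×B = (3.204×10⁻¹⁹ C)·(-216, 204, 256) = (-6.92×10⁻¹⁷, 6.54×10⁻¹⁷, 8.20×10⁻¹⁷) N.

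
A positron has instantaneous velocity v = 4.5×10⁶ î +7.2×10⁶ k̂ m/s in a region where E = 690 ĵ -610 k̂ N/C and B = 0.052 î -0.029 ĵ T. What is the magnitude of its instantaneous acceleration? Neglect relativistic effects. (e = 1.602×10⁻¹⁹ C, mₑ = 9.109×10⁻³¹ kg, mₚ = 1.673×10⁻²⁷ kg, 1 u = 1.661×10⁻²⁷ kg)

v×B = (2.09×10⁵, 3.74×10⁵, -1.30×10⁵) N/C.
E + v×B = (2.09×10⁵, 3.75×10⁵, -1.31×10⁵) N/C.
F = q(E + v×B) = (1.602×10⁻¹⁹ C)·(2.09×10⁵, 3.75×10⁵, -1.31×10⁵) = (3.34×10⁻¹⁴, 6.01×10⁻¹⁴, -2.10×10⁻¹⁴) N.
|a| = |F|/m = 7.191×10⁻¹⁴/9.109×10⁻³¹ ≈ 7.89×10¹⁶ m/s².

|a| ≈ 7.89×10¹⁶ m/s²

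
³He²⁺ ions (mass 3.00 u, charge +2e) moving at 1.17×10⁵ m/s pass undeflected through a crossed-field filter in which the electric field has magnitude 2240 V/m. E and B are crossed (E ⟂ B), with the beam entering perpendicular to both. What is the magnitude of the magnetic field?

Balance of forces in the selector: qE = qvB ⇒ B = E/v.
B = 2240/1.17×10⁵ = 0.0191 T.

B = 0.0191 T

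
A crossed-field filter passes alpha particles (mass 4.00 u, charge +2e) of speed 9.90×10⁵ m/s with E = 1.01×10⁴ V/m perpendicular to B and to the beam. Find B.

Balance of forces in the selector: qE = qvB ⇒ B = E/v.
B = 1.01×10⁴/9.90×10⁵ = 0.0102 T.

B = 0.0102 T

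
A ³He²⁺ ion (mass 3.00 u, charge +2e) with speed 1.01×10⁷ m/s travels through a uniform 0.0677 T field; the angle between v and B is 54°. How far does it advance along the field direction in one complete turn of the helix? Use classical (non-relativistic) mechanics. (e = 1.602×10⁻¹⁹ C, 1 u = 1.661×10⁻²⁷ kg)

p ≈ 8.57 m

v∥ = v cosθ = 1.01×10⁷·cos54° ≈ 5.937×10⁶ m/s.
T = 2πm/(|q|B) = 2π(4.983×10⁻²⁷)/((3.204×10⁻¹⁹)(0.0677)) ≈ 1.443×10⁻⁶ s.
pitch = v∥ T = (5.937×10⁶)(1.443×10⁻⁶) ≈ 8.57 m.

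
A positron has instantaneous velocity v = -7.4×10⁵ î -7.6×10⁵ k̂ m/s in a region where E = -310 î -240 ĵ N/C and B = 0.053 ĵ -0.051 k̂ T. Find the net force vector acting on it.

F ≈ (6.40×10⁻¹⁵, -6.08×10⁻¹⁵, -6.28×10⁻¹⁵) N

v×B = (4.03×10⁴, -3.77×10⁴, -3.92×10⁴) N/C.
E + v×B = (4.00×10⁴, -3.80×10⁴, -3.92×10⁴) N/C.
F = q(E + v×B) = (1.602×10⁻¹⁹ C)·(4.00×10⁴, -3.80×10⁴, -3.92×10⁴) = (6.40×10⁻¹⁵, -6.08×10⁻¹⁵, -6.28×10⁻¹⁵) N.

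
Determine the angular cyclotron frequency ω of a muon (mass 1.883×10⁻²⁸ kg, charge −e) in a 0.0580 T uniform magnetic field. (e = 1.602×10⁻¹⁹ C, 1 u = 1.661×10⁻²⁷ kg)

ω = |q|B/m.
ω = (1.602×10⁻¹⁹)(0.0580)/1.883×10⁻²⁸ ≈ 4.93×10⁷ rad/s.

ω ≈ 4.93×10⁷ rad/s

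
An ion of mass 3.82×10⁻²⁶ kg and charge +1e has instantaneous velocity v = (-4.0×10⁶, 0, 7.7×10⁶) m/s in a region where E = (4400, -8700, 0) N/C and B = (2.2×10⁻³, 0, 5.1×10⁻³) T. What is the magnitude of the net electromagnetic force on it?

v×B = (0, 3.73×10⁴, 0) N/C.
E + v×B = (4400, 2.86×10⁴, 0) N/C.
F = q(E + v×B) = (1.602×10⁻¹⁹ C)·(4400, 2.86×10⁴, 0) = (7.05×10⁻¹⁶, 4.59×10⁻¹⁵, 0) N.
|F| = 4.64×10⁻¹⁵ N.

|F| ≈ 4.64×10⁻¹⁵ N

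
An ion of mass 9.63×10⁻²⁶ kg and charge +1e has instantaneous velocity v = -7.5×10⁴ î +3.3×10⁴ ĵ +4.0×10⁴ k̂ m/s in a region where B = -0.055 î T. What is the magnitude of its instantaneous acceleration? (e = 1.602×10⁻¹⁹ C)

v×B = (0, -2200, 1820) N/C.
F = q v×B = (1.602×10⁻¹⁹ C)·(0, -2200, 1820) = (0, -3.52×10⁻¹⁶, 2.91×10⁻¹⁶) N.
|a| = |F|/m = 4.569×10⁻¹⁶/9.63×10⁻²⁶ ≈ 4.74×10⁹ m/s².

|a| ≈ 4.74×10⁹ m/s²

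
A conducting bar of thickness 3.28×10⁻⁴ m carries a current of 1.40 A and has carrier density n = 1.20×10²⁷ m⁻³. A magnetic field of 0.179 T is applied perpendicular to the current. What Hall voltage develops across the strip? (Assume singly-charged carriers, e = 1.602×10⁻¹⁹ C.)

V_H ≈ 3.97×10⁻⁶ V

V_H = IB/(n e t).
V_H = (1.40)(0.179)/((1.20×10²⁷)(1.602×10⁻¹⁹)(3.28×10⁻⁴)) ≈ 3.97×10⁻⁶ V.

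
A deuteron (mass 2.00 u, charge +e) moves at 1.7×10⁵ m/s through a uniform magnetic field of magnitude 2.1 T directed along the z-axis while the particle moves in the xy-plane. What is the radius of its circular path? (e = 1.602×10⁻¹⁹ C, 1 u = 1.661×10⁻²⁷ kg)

r ≈ 1.7×10⁻³ m

The magnetic force provides the centripetal force: |q|vB = mv²/r.
r = mv/(|q|B) = (3.322×10⁻²⁷)(1.7×10⁵)/((1.602×10⁻¹⁹)(2.1)) ≈ 1.7×10⁻³ m.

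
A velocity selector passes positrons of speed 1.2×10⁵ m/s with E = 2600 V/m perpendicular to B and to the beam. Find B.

B = 0.022 T

Balance of forces in the selector: qE = qvB ⇒ B = E/v.
B = 2600/1.2×10⁵ = 0.022 T.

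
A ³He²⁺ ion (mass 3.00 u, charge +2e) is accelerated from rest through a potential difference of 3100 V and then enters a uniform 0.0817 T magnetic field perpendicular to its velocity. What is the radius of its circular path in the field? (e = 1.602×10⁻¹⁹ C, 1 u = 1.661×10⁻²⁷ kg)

Acceleration: |q|V = ½mv² ⇒ v = √(2|q|V/m) = √(2·3.204×10⁻¹⁹·3100/4.983×10⁻²⁷) ≈ 6.314×10⁵ m/s.
In the field: r = mv/(|q|B) = (4.983×10⁻²⁷)(6.314×10⁵)/((3.204×10⁻¹⁹)(0.0817)) ≈ 0.120 m.

r ≈ 0.120 m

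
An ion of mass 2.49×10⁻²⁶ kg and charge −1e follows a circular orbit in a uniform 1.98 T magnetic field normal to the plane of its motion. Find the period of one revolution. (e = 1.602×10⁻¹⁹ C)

T ≈ 4.93×10⁻⁷ s

The cyclotron period depends only on m, q, B: T = 2πm/(|q|B).
T = 2π(2.49×10⁻²⁶)/((1.602×10⁻¹⁹)(1.98)) ≈ 4.93×10⁻⁷ s.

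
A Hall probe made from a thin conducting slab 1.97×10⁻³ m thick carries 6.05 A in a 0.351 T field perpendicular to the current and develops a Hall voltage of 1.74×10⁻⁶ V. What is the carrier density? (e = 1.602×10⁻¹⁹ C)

From V_H = IB/(n e t), n = IB/(V_H e t).
n = (6.05)(0.351)/((1.74×10⁻⁶)(1.602×10⁻¹⁹)(1.97×10⁻³)) ≈ 3.87×10²⁷ m⁻³.

n ≈ 3.87×10²⁷ m⁻³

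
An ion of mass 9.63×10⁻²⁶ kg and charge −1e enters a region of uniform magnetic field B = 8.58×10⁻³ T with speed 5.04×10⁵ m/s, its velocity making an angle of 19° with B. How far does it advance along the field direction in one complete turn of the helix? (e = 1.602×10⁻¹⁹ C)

v∥ = v cosθ = 5.04×10⁵·cos19° ≈ 4.765×10⁵ m/s.
T = 2πm/(|q|B) = 2π(9.63×10⁻²⁶)/((1.602×10⁻¹⁹)(8.58×10⁻³)) ≈ 4.402×10⁻⁴ s.
pitch = v∥ T = (4.765×10⁵)(4.402×10⁻⁴) ≈ 210 m.

p ≈ 210 m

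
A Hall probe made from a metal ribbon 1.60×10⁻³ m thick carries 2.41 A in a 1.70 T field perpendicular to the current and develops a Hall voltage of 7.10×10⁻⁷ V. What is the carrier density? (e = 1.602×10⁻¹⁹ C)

From V_H = IB/(n e t), n = IB/(V_H e t).
n = (2.41)(1.70)/((7.10×10⁻⁷)(1.602×10⁻¹⁹)(1.60×10⁻³)) ≈ 2.25×10²⁸ m⁻³.

n ≈ 2.25×10²⁸ m⁻³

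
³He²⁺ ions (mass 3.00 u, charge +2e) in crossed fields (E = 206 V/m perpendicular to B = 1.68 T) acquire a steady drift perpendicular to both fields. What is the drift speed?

v_d ≈ 123 m/s

The steady drift has the magnetic force balancing the electric force, so v_d = E/B.
v_d = 206/1.68 = 123 m/s.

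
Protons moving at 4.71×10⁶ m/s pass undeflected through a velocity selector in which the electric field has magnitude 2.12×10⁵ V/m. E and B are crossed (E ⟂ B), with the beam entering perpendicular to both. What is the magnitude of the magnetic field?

Balance of forces in the selector: qE = qvB ⇒ B = E/v.
B = 2.12×10⁵/4.71×10⁶ = 0.0450 T.

B = 0.0450 T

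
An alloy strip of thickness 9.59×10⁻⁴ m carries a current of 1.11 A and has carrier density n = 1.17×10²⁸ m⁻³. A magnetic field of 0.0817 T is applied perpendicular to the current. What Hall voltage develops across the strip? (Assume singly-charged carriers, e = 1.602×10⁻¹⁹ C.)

V_H ≈ 5.05×10⁻⁸ V

V_H = IB/(n e t).
V_H = (1.11)(0.0817)/((1.17×10²⁸)(1.602×10⁻¹⁹)(9.59×10⁻⁴)) ≈ 5.05×10⁻⁸ V.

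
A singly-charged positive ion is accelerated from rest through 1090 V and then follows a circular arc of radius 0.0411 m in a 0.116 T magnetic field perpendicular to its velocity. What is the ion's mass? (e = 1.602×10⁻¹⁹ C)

m ≈ 1.67×10⁻²⁷ kg

Combine |q|V = ½mv² and r = mv/(|q|B): eliminate v to get m = qB²r²/(2V).
m = (1.602×10⁻¹⁹)(0.116)²(0.0411)²/(2·1090) ≈ 1.67×10⁻²⁷ kg.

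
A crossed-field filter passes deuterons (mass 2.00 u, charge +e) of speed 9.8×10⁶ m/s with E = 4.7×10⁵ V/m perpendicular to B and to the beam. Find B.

Balance of forces in the selector: qE = qvB ⇒ B = E/v.
B = 4.7×10⁵/9.8×10⁶ = 0.048 T.

B = 0.048 T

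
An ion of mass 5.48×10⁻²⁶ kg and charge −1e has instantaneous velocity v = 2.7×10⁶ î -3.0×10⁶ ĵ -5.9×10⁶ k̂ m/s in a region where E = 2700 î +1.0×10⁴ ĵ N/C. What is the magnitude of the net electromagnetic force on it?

Only an electric field acts, so F = qE = (−1.602×10⁻¹⁹ C)·(2700, 1.00×10⁴, 0) = (-4.33×10⁻¹⁶, -1.60×10⁻¹⁵, 0) N.
|F| = 1.66×10⁻¹⁵ N.

|F| ≈ 1.66×10⁻¹⁵ N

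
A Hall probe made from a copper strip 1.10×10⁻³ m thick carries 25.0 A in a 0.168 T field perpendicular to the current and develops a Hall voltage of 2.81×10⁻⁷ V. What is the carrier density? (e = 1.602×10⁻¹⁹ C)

n ≈ 8.48×10²⁸ m⁻³

From V_H = IB/(n e t), n = IB/(V_H e t).
n = (25.0)(0.168)/((2.81×10⁻⁷)(1.602×10⁻¹⁹)(1.10×10⁻³)) ≈ 8.48×10²⁸ m⁻³.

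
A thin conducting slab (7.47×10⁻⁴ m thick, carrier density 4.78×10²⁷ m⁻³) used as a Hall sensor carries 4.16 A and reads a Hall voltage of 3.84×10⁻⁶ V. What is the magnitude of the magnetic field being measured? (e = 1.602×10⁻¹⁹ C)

B ≈ 0.528 T

From V_H = IB/(n e t), B = V_H n e t / I.
B = (3.84×10⁻⁶)(4.78×10²⁷)(1.602×10⁻¹⁹)(7.47×10⁻⁴)/4.16 ≈ 0.528 T.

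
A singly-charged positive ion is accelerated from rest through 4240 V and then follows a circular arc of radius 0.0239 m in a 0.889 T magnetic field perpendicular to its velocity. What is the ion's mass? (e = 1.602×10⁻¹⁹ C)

Combine |q|V = ½mv² and r = mv/(|q|B): eliminate v to get m = qB²r²/(2V).
m = (1.602×10⁻¹⁹)(0.889)²(0.0239)²/(2·4240) ≈ 8.53×10⁻²⁷ kg.

m ≈ 8.53×10⁻²⁷ kg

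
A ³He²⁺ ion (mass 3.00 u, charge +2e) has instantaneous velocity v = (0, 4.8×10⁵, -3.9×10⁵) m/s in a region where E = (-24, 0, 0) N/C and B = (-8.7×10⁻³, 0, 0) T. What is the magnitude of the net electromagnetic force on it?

v×B = (0, 3390, 4180) N/C.
E + v×B = (-24.0, 3390, 4180) N/C.
F = q(E + v×B) = (3.204×10⁻¹⁹ C)·(-24.0, 3390, 4180) = (-7.69×10⁻¹⁸, 1.09×10⁻¹⁵, 1.34×10⁻¹⁵) N.
|F| = 1.72×10⁻¹⁵ N.

|F| ≈ 1.72×10⁻¹⁵ N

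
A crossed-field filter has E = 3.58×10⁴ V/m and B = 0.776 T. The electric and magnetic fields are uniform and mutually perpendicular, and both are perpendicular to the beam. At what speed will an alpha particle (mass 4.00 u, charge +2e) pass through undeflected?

Zero net Lorentz force requires |qE| = |q v×B|, i.e. E = vB.
v = E/B = 3.58×10⁴/0.776 = 4.61×10⁴ m/s.

v = 4.61×10⁴ m/s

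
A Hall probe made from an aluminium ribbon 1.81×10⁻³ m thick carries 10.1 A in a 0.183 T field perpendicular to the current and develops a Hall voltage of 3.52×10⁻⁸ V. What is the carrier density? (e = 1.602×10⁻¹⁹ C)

From V_H = IB/(n e t), n = IB/(V_H e t).
n = (10.1)(0.183)/((3.52×10⁻⁸)(1.602×10⁻¹⁹)(1.81×10⁻³)) ≈ 1.81×10²⁹ m⁻³.

n ≈ 1.81×10²⁹ m⁻³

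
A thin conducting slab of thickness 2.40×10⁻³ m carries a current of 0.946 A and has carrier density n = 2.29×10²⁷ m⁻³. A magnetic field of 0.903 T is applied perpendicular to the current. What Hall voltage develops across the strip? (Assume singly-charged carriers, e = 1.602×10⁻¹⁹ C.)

V_H ≈ 9.70×10⁻⁷ V

V_H = IB/(n e t).
V_H = (0.946)(0.903)/((2.29×10²⁷)(1.602×10⁻¹⁹)(2.40×10⁻³)) ≈ 9.70×10⁻⁷ V.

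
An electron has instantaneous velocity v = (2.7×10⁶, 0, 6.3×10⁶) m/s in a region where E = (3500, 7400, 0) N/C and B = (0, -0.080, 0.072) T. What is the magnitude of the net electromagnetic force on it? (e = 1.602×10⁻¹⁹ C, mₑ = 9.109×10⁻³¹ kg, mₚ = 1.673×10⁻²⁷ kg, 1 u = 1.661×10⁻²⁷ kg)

|F| ≈ 9.33×10⁻¹⁴ N

v×B = (5.04×10⁵, -1.94×10⁵, -2.16×10⁵) N/C.
E + v×B = (5.08×10⁵, -1.87×10⁵, -2.16×10⁵) N/C.
F = q(E + v×B) = (−1.602×10⁻¹⁹ C)·(5.08×10⁵, -1.87×10⁵, -2.16×10⁵) = (-8.13×10⁻¹⁴, 3.00×10⁻¹⁴, 3.46×10⁻¹⁴) N.
|F| = 9.33×10⁻¹⁴ N.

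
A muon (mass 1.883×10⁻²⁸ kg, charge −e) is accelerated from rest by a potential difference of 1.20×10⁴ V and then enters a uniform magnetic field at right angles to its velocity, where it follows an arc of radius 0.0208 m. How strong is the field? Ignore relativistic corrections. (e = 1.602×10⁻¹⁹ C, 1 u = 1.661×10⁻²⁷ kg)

B ≈ 0.255 T

v = √(2|q|V/m) = √(2·1.602×10⁻¹⁹·1.20×10⁴/1.883×10⁻²⁸) ≈ 4.519×10⁶ m/s.
B = mv/(|q|r) = (1.883×10⁻²⁸)(4.519×10⁶)/((1.602×10⁻¹⁹)(0.0208)) ≈ 0.255 T.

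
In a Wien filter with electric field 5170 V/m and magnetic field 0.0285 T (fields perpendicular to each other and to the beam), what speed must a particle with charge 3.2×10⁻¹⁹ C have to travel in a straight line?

For undeflected motion the electric and magnetic forces balance: qE = qvB.
v = E/B = 5170/0.0285 = 1.81×10⁵ m/s.

v = 1.81×10⁵ m/s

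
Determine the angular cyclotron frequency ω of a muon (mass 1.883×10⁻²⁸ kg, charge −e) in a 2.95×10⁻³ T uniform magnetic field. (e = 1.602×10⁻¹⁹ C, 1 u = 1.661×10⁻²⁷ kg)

ω ≈ 2.51×10⁶ rad/s

ω = |q|B/m.
ω = (1.602×10⁻¹⁹)(2.95×10⁻³)/1.883×10⁻²⁸ ≈ 2.51×10⁶ rad/s.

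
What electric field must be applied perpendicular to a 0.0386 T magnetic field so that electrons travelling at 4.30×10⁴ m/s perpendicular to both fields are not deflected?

E = 1660 V/m

For straight-line motion qE = qvB, so E = vB.
E = 4.30×10⁴ × 0.0386 = 1660 V/m.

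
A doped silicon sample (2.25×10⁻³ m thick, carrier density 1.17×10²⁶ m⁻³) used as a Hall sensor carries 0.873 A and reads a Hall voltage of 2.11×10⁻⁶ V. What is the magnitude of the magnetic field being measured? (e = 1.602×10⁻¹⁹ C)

B ≈ 0.102 T

From V_H = IB/(n e t), B = V_H n e t / I.
B = (2.11×10⁻⁶)(1.17×10²⁶)(1.602×10⁻¹⁹)(2.25×10⁻³)/0.873 ≈ 0.102 T.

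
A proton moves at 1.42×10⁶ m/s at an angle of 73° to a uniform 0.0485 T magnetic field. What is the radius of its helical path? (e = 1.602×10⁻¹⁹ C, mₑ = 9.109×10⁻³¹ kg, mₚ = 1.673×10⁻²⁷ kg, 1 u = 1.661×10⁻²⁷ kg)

v⊥ = v sinθ = 1.42×10⁶·sin73° ≈ 1.358×10⁶ m/s.
r = m v⊥/(|q|B) = (1.673×10⁻²⁷)(1.358×10⁶)/((1.602×10⁻¹⁹)(0.0485)) ≈ 0.292 m.

r ≈ 0.292 m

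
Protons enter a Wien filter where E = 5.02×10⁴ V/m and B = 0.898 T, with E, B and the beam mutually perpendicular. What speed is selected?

v = 5.59×10⁴ m/s

For undeflected motion the electric and magnetic forces balance: qE = qvB.
v = E/B = 5.02×10⁴/0.898 = 5.59×10⁴ m/s.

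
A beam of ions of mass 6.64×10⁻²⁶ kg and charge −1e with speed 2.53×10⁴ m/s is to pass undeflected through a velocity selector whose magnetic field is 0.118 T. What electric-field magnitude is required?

For straight-line motion qE = qvB, so E = vB.
E = 2.53×10⁴ × 0.118 = 2990 V/m.

E = 2990 V/m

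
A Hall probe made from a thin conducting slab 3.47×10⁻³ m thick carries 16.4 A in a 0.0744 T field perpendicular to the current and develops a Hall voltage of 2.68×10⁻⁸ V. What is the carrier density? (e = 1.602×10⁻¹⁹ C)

n ≈ 8.19×10²⁸ m⁻³

From V_H = IB/(n e t), n = IB/(V_H e t).
n = (16.4)(0.0744)/((2.68×10⁻⁸)(1.602×10⁻¹⁹)(3.47×10⁻³)) ≈ 8.19×10²⁸ m⁻³.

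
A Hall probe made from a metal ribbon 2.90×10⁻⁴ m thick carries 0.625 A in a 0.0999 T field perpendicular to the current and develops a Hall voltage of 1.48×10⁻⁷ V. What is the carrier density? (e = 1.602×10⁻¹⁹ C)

n ≈ 9.08×10²⁷ m⁻³

From V_H = IB/(n e t), n = IB/(V_H e t).
n = (0.625)(0.0999)/((1.48×10⁻⁷)(1.602×10⁻¹⁹)(2.90×10⁻⁴)) ≈ 9.08×10²⁷ m⁻³.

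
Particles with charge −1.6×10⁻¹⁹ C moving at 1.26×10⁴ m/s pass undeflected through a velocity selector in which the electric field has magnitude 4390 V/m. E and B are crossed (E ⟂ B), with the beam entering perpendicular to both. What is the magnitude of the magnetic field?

B = 0.348 T

Balance of forces in the selector: qE = qvB ⇒ B = E/v.
B = 4390/1.26×10⁴ = 0.348 T.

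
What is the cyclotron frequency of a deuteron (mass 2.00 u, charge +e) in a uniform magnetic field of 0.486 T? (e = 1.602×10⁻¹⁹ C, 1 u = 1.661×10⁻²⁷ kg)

f = |q|B/(2πm).
f = (1.602×10⁻¹⁹)(0.486)/(2π·3.322×10⁻²⁷) ≈ 3.73×10⁶ Hz.

f ≈ 3.73×10⁶ Hz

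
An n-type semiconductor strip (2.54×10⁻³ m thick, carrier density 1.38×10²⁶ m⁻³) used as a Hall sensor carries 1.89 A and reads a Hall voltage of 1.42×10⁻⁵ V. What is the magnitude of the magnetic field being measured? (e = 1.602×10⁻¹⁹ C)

B ≈ 0.422 T

From V_H = IB/(n e t), B = V_H n e t / I.
B = (1.42×10⁻⁵)(1.38×10²⁶)(1.602×10⁻¹⁹)(2.54×10⁻³)/1.89 ≈ 0.422 T.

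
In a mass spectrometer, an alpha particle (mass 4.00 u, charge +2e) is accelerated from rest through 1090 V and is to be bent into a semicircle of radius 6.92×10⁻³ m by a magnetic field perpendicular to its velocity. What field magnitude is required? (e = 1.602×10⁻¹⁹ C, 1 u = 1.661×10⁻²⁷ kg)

v = √(2|q|V/m) = √(2·3.204×10⁻¹⁹·1090/6.644×10⁻²⁷) ≈ 3.242×10⁵ m/s.
B = mv/(|q|r) = (6.644×10⁻²⁷)(3.242×10⁵)/((3.204×10⁻¹⁹)(6.92×10⁻³)) ≈ 0.972 T.

B ≈ 0.972 T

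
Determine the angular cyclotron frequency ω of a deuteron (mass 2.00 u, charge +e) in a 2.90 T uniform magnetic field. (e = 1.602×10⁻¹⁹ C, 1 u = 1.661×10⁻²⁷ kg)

ω = |q|B/m.
ω = (1.602×10⁻¹⁹)(2.90)/3.322×10⁻²⁷ ≈ 1.40×10⁸ rad/s.

ω ≈ 1.40×10⁸ rad/s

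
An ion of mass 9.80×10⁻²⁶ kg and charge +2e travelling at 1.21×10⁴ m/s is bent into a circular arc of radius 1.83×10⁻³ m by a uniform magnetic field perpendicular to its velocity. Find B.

B ≈ 2.02 T

From |q|vB = mv²/r, B = mv/(|q|r).
B = (9.80×10⁻²⁶)(1.21×10⁴)/((3.204×10⁻¹⁹)(1.83×10⁻³)) ≈ 2.02 T.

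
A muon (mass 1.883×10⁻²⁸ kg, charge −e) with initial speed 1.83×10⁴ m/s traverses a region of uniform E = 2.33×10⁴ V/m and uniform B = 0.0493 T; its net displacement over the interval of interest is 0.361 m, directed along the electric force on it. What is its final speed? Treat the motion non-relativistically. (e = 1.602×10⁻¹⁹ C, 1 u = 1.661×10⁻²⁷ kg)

B does no work; ΔKE = |q|E d.
½mv_f² = ½mv₀² + |q|Ed = ½(1.883×10⁻²⁸)(1.83×10⁴)² + (1.602×10⁻¹⁹)(2.33×10⁴)(0.361) ≈ 3.153×10⁻²⁰ J + 1.347×10⁻¹⁵ J ≈ 1.348×10⁻¹⁵ J.
v_f = √(2·1.348×10⁻¹⁵/1.883×10⁻²⁸) ≈ 3.78×10⁶ m/s.

v_f ≈ 3.78×10⁶ m/s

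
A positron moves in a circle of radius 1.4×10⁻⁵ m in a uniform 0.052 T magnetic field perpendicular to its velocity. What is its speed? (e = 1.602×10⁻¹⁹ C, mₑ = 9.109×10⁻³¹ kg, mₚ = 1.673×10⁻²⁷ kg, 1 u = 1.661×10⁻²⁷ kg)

v ≈ 1.3×10⁵ m/s

From |q|vB = mv²/r, v = |q|Br/m.
v = (1.602×10⁻¹⁹)(0.052)(1.4×10⁻⁵)/9.109×10⁻³¹ ≈ 1.3×10⁵ m/s.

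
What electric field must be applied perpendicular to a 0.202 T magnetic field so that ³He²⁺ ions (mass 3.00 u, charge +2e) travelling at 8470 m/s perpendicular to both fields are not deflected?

E = 1710 V/m

For straight-line motion qE = qvB, so E = vB.
E = 8470 × 0.202 = 1710 V/m.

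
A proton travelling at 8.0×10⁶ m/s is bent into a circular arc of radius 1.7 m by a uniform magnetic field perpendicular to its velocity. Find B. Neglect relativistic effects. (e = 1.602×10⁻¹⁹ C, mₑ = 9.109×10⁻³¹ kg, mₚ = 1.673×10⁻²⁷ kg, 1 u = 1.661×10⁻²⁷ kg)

B ≈ 0.049 T

From |q|vB = mv²/r, B = mv/(|q|r).
B = (1.673×10⁻²⁷)(8.0×10⁶)/((1.602×10⁻¹⁹)(1.7)) ≈ 0.049 T.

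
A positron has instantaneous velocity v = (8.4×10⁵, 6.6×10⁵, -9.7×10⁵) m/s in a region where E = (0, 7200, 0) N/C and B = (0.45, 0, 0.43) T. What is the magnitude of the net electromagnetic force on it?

v×B = (2.84×10⁵, -7.98×10⁵, -2.97×10⁵) N/C.
E + v×B = (2.84×10⁵, -7.90×10⁵, -2.97×10⁵) N/C.
F = q(E + v×B) = (1.602×10⁻¹⁹ C)·(2.84×10⁵, -7.90×10⁵, -2.97×10⁵) = (4.55×10⁻¹⁴, -1.27×10⁻¹³, -4.76×10⁻¹⁴) N.
|F| = 1.43×10⁻¹³ N.

|F| ≈ 1.43×10⁻¹³ N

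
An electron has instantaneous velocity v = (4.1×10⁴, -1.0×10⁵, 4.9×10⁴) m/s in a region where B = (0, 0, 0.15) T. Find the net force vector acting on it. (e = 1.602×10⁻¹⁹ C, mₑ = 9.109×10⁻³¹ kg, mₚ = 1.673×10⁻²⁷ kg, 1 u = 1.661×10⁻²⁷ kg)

F ≈ (2.40×10⁻¹⁵, 9.85×10⁻¹⁶, 0) N

v×B = (-1.50×10⁴, -6150, 0) N/C.
F = q v×B = (−1.602×10⁻¹⁹ C)·(-1.50×10⁴, -6150, 0) = (2.40×10⁻¹⁵, 9.85×10⁻¹⁶, 0) N.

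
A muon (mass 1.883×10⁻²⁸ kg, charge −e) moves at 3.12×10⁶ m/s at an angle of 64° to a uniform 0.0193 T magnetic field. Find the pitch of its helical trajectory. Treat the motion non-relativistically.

v∥ = v cosθ = 3.12×10⁶·cos64° ≈ 1.368×10⁶ m/s.
T = 2πm/(|q|B) = 2π(1.883×10⁻²⁸)/((1.602×10⁻¹⁹)(0.0193)) ≈ 3.827×10⁻⁷ s.
pitch = v∥ T = (1.368×10⁶)(3.827×10⁻⁷) ≈ 0.523 m.

p ≈ 0.523 m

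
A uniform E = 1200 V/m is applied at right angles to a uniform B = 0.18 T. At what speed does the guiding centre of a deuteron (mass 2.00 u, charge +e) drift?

The steady drift has the magnetic force balancing the electric force, so v_d = E/B.
v_d = 1200/0.18 = 6700 m/s.

v_d ≈ 6700 m/s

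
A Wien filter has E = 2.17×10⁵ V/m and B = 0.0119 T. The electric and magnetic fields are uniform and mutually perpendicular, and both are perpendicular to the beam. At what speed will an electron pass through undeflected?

For undeflected motion the electric and magnetic forces balance: qE = qvB.
v = E/B = 2.17×10⁵/0.0119 = 1.82×10⁷ m/s.

v = 1.82×10⁷ m/s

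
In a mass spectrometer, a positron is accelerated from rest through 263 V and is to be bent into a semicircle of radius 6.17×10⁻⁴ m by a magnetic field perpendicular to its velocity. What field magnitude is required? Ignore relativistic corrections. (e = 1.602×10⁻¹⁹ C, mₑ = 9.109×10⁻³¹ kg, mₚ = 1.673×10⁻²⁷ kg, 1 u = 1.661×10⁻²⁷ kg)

B ≈ 0.0886 T

v = √(2|q|V/m) = √(2·1.602×10⁻¹⁹·263/9.109×10⁻³¹) ≈ 9.618×10⁶ m/s.
B = mv/(|q|r) = (9.109×10⁻³¹)(9.618×10⁶)/((1.602×10⁻¹⁹)(6.17×10⁻⁴)) ≈ 0.0886 T.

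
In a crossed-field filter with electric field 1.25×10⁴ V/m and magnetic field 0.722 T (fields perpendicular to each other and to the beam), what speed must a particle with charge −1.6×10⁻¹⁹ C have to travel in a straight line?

Zero net Lorentz force requires |qE| = |q v×B|, i.e. E = vB.
v = E/B = 1.25×10⁴/0.722 = 1.73×10⁴ m/s.

v = 1.73×10⁴ m/s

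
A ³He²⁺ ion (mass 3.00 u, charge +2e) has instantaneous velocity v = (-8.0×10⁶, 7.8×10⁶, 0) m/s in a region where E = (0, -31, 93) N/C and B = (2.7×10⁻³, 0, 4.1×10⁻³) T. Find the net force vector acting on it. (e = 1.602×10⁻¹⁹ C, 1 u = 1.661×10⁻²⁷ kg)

v×B = (3.20×10⁴, 3.28×10⁴, -2.11×10⁴) N/C.
E + v×B = (3.20×10⁴, 3.28×10⁴, -2.10×10⁴) N/C.
F = q(E + v×B) = (3.204×10⁻¹⁹ C)·(3.20×10⁴, 3.28×10⁴, -2.10×10⁴) = (1.02×10⁻¹⁴, 1.05×10⁻¹⁴, -6.72×10⁻¹⁵) N.

F ≈ (1.02×10⁻¹⁴, 1.05×10⁻¹⁴, -6.72×10⁻¹⁵) N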